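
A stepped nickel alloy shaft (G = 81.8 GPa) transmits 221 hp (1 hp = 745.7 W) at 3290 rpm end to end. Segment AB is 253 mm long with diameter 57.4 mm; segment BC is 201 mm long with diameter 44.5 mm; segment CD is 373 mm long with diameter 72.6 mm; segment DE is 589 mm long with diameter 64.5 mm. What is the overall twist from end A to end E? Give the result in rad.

0.00727 rad

ω = 2π·3290/60 = 344.5 rad/s, so T = P/ω = 221×745.7 / 344.5 = 478.3 N·m.
J_AB = π(0.0574)⁴/32 = 1.07×10^-6 m⁴; J_BC = π(0.0445)⁴/32 = 3.85×10^-7 m⁴; J_CD = π(0.0726)⁴/32 = 2.73×10^-6 m⁴; J_DE = π(0.0645)⁴/32 = 1.70×10^-6 m⁴.
θ = (T/G)·Σ L_i/J_i = (478.3/81.8×10⁹)·(0.253/1.07×10^-6 + 0.201/3.85×10^-7 + 0.373/2.73×10^-6 + 0.589/1.70×10^-6) = 7.268×10^-3 rad.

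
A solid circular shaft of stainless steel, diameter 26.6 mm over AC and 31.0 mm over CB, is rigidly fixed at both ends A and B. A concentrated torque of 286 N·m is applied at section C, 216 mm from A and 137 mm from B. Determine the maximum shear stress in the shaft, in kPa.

36400 kPa

Compatibility: T_A·a/J_AC = T_B·b/J_CB with T_A + T_B = T₀.
J_AC = 4.92×10^-8 m⁴, J_CB = 9.07×10^-8 m⁴, so T_A = T₀·(J_AC/a)/((J_AC/a)+(J_CB/b)) = 73.18 N·m, T_B = 212.8 N·m.
τ in each portion: τ_AC = 1.98×10^7 Pa, τ_CB = 3.64×10^7 Pa; maximum is in CB.
τ_max = T_CB·r/J = 212.8·0.0155/9.07×10^-8 = 3.638×10^7 Pa.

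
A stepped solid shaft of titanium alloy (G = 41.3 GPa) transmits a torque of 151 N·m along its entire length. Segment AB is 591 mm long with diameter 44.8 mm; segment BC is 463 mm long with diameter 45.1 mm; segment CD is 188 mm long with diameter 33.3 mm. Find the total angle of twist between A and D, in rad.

0.0153 rad

J_AB = π(0.0448)⁴/32 = 3.95×10^-7 m⁴; J_BC = π(0.0451)⁴/32 = 4.06×10^-7 m⁴; J_CD = π(0.0333)⁴/32 = 1.21×10^-7 m⁴.
θ = (T/G)·Σ L_i/J_i = (151.0/41.3×10⁹)·(0.591/3.95×10^-7 + 0.463/4.06×10^-7 + 0.188/1.21×10^-7) = 0.01533 rad.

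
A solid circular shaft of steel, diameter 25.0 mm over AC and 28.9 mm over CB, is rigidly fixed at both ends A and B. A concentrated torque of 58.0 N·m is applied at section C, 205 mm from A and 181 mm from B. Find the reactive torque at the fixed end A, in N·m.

Compatibility: T_A·a/J_AC = T_B·b/J_CB with T_A + T_B = T₀.
J_AC = 3.83×10^-8 m⁴, J_CB = 6.85×10^-8 m⁴, so T_A = T₀·(J_AC/a)/((J_AC/a)+(J_CB/b)) = 19.19 N·m, T_B = 38.81 N·m.

19.2 N·m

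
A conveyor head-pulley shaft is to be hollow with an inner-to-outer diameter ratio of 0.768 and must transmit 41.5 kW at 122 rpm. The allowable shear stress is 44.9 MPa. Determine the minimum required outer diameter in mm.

82.7 mm

ω = 2π·122/60 = 12.78 rad/s, so T = P/ω = 41.5×10³ / 12.78 = 3248 N·m.
For a hollow shaft with d_i/d_o = 0.768: τ_max = 16T/(π d_o³ (1−k⁴)), so d_o = [16T/(π τ_allow (1−k⁴))]^(1/3) = [16·3248/(π·4.49×10^7·0.6521)]^(1/3) = 0.08267 m.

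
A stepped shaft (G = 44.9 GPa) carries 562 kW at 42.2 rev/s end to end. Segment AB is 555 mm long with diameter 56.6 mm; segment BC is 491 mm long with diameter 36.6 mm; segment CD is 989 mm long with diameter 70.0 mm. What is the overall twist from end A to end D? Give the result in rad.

ω = 2π·42.2 = 265.2 rad/s, so T = P/ω = 562×10³ / 265.2 = 2120 N·m.
J_AB = π(0.0566)⁴/32 = 1.01×10^-6 m⁴; J_BC = π(0.0366)⁴/32 = 1.76×10^-7 m⁴; J_CD = π(0.0700)⁴/32 = 2.36×10^-6 m⁴.
θ = (T/G)·Σ L_i/J_i = (2120/44.9×10⁹)·(0.555/1.01×10^-6 + 0.491/1.76×10^-7 + 0.989/2.36×10^-6) = 0.1774 rad.

0.177 rad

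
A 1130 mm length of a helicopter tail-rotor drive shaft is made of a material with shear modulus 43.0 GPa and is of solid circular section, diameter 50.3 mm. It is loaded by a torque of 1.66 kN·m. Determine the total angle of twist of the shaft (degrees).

J = πd⁴/32 = π(0.0503)⁴/32 = 6.285×10^-7 m⁴.
θ = T·L/(G·J) = 1660 × 1.13 / (43.0×10⁹ × 6.285×10^-7) = 0.06941 rad.

3.98°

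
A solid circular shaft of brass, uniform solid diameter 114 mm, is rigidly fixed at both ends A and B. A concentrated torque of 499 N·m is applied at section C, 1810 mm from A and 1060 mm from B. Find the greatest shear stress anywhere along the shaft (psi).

With uniform GJ and both ends fixed, compatibility θ_AC = θ_CB gives T_A·a = T_B·b, together with T_A + T_B = T₀.
T_A = T₀·b/(a+b) = 499.0·1060/2870 = 184.3 N·m; T_B = 314.7 N·m.
τ in each portion: τ_AC = 6.34×10^5 Pa, τ_CB = 1.08×10^6 Pa; maximum is in CB.
τ_max = T_CB·r/J = 314.7·0.0570/1.66×10^-5 = 1.082×10^6 Pa.

157 psi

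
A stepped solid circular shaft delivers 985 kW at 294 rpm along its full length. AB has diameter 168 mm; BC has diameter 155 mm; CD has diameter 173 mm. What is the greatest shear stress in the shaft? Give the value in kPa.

43800 kPa

ω = 2π·294/60 = 30.79 rad/s, so T = P/ω = 985×10³ / 30.79 = 31990 N·m.
Under the same torque, τ_max = 16T/(πd³) is largest where d is smallest — segment BC (d = 155 mm).
τ_max = 16·31990/(π·(0.155)³) = 4.376×10^7 Pa.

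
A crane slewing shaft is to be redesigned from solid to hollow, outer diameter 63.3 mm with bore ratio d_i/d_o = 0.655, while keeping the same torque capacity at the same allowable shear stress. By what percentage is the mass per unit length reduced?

34.6 %

Equal τ_max and T ⇒ the solid shaft needs d_s³ = d_o³(1−k⁴), so d_s = 63.3·(1−0.655⁴)^(1/3) = 59.15 mm.
Area ratio A_h/A_s = d_o²(1−k²)/d_s² = (1−k²)/(1−k⁴)^(2/3) = 0.6539.
Mass saving = 1 − 0.6539 = 34.6 %.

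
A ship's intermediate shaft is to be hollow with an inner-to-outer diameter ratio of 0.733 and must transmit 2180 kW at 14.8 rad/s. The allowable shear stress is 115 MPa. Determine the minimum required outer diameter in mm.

ω = 14.8 rad/s, so T = P/ω = 2180×10³ / 14.80 = 147300 N·m.
For a hollow shaft with d_i/d_o = 0.733: τ_max = 16T/(π d_o³ (1−k⁴)), so d_o = [16T/(π τ_allow (1−k⁴))]^(1/3) = [16·147300/(π·1.15×10^8·0.7113)]^(1/3) = 0.2093 m.

209 mm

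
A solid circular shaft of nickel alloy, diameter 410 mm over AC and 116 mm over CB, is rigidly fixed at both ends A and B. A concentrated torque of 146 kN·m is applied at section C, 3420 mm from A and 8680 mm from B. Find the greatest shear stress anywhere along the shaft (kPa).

10800 kPa

Compatibility: T_A·a/J_AC = T_B·b/J_CB with T_A + T_B = T₀.
J_AC = 2.77×10^-3 m⁴, J_CB = 1.78×10^-5 m⁴, so T_A = T₀·(J_AC/a)/((J_AC/a)+(J_CB/b)) = 145600 N·m, T_B = 367.7 N·m.
τ in each portion: τ_AC = 1.08×10^7 Pa, τ_CB = 1.20×10^6 Pa; maximum is in AC.
τ_max = T_AC·r/J = 145600·0.205/2.77×10^-3 = 1.076×10^7 Pa.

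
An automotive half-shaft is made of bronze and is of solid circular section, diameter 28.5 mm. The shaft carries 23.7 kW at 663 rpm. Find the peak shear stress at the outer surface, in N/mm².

75.1 N/mm²

ω = 2π·663/60 = 69.43 rad/s, so T = P/ω = 23.7×10³ / 69.43 = 341.4 N·m.
J = πd⁴/32 = π(0.0285)⁴/32 = 6.477×10^-8 m⁴.
τ_max = T·r/J = 341.4 × 0.0143 / 6.477×10^-8 = 7.510×10^7 Pa.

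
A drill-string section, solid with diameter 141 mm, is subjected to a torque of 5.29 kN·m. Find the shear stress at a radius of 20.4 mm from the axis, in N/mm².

2.78 N/mm²

J = πd⁴/32 = π(0.141)⁴/32 = 3.880×10^-5 m⁴.
Shear stress varies linearly with radius: τ = T·r/J = 5290 × 0.0204 / 3.880×10^-5 = 2.781×10^6 Pa.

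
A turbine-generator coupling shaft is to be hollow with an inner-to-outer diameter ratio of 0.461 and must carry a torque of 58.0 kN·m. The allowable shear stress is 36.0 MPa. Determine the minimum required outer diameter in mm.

For a hollow shaft with d_i/d_o = 0.461: τ_max = 16T/(π d_o³ (1−k⁴)), so d_o = [16T/(π τ_allow (1−k⁴))]^(1/3) = [16·58000/(π·3.60×10^7·0.9548)]^(1/3) = 0.2048 m.

205 mm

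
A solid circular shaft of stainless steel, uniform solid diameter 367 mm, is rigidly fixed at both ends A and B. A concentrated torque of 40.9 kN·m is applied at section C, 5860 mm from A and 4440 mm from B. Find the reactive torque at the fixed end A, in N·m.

With uniform GJ and both ends fixed, compatibility θ_AC = θ_CB gives T_A·a = T_B·b, together with T_A + T_B = T₀.
T_A = T₀·b/(a+b) = 40900·4440/10300 = 17630 N·m; T_B = 23270 N·m.

17600 N·m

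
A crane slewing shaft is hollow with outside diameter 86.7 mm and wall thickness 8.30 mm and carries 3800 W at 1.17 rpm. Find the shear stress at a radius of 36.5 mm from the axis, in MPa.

ω = 2π·1.17/60 = 0.1225 rad/s, so T = P/ω = 3800 / 0.1225 = 31010 N·m.
J = π(d_o⁴ − d_i⁴)/32 = π(0.0867⁴ − 0.0701⁴)/32 = 3.177×10^-6 m⁴.
Shear stress varies linearly with radius: τ = T·r/J = 31010 × 0.0365 / 3.177×10^-6 = 3.564×10^8 Pa.

356 MPa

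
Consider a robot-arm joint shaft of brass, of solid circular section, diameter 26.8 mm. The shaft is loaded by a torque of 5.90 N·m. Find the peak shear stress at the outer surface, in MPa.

1.56 MPa

J = πd⁴/32 = π(0.0268)⁴/32 = 5.065×10^-8 m⁴.
τ_max = T·r/J = 5.900 × 0.0134 / 5.065×10^-8 = 1.561×10^6 Pa.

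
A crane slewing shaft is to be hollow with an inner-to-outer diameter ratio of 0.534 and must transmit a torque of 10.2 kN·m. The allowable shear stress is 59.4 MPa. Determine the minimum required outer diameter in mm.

98.4 mm

For a hollow shaft with d_i/d_o = 0.534: τ_max = 16T/(π d_o³ (1−k⁴)), so d_o = [16T/(π τ_allow (1−k⁴))]^(1/3) = [16·10200/(π·5.94×10^7·0.9187)]^(1/3) = 0.09837 m.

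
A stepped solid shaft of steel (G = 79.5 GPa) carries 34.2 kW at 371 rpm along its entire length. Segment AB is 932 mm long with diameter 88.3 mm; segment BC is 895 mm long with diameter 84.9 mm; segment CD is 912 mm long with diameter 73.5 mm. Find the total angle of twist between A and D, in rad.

0.00720 rad

ω = 2π·371/60 = 38.85 rad/s, so T = P/ω = 34.2×10³ / 38.85 = 880.3 N·m.
J_AB = π(0.0883)⁴/32 = 5.97×10^-6 m⁴; J_BC = π(0.0849)⁴/32 = 5.10×10^-6 m⁴; J_CD = π(0.0735)⁴/32 = 2.87×10^-6 m⁴.
θ = (T/G)·Σ L_i/J_i = (880.3/79.5×10⁹)·(0.932/5.97×10^-6 + 0.895/5.10×10^-6 + 0.912/2.87×10^-6) = 7.197×10^-3 rad.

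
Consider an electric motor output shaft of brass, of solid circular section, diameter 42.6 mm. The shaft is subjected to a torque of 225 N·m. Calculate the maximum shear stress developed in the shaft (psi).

J = πd⁴/32 = π(0.0426)⁴/32 = 3.233×10^-7 m⁴.
τ_max = T·r/J = 225.0 × 0.0213 / 3.233×10^-7 = 1.482×10^7 Pa.

2150 psi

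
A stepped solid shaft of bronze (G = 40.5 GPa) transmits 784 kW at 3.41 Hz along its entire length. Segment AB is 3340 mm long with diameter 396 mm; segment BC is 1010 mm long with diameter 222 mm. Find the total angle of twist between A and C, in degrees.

ω = 2π·3.41 = 21.43 rad/s, so T = P/ω = 784×10³ / 21.43 = 36590 N·m.
J_AB = π(0.396)⁴/32 = 2.41×10^-3 m⁴; J_BC = π(0.222)⁴/32 = 2.38×10^-4 m⁴.
θ = (T/G)·Σ L_i/J_i = (36590/40.5×10⁹)·(3.34/2.41×10^-3 + 1.01/2.38×10^-4) = 5.077×10^-3 rad.

0.291°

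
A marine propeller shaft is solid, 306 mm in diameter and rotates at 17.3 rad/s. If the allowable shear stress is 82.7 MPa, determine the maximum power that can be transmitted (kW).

J = πd⁴/32 = π(0.306)⁴/32 = 8.608×10^-4 m⁴.
T_max = τ_allow·J/r = 8.27×10^7 × 8.608×10^-4 / 0.153 = 465300 N·m.
ω = 17.3 rad/s, so P_max = T_max·ω = 8.049×10^6 W.

8050 kW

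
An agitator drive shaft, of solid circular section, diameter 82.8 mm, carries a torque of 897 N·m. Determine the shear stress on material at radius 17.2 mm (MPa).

J = πd⁴/32 = π(0.0828)⁴/32 = 4.614×10^-6 m⁴.
Shear stress varies linearly with radius: τ = T·r/J = 897.0 × 0.0172 / 4.614×10^-6 = 3.343×10^6 Pa.

3.34 MPa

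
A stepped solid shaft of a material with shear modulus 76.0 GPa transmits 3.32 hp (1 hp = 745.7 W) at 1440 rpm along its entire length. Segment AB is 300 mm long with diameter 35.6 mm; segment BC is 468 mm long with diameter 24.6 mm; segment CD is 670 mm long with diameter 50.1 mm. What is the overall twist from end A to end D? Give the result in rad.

0.00346 rad

ω = 2π·1440/60 = 150.8 rad/s, so T = P/ω = 3.32×745.7 / 150.8 = 16.42 N·m.
J_AB = π(0.0356)⁴/32 = 1.58×10^-7 m⁴; J_BC = π(0.0246)⁴/32 = 3.60×10^-8 m⁴; J_CD = π(0.0501)⁴/32 = 6.19×10^-7 m⁴.
θ = (T/G)·Σ L_i/J_i = (16.42/76.0×10⁹)·(0.300/1.58×10^-7 + 0.468/3.60×10^-8 + 0.670/6.19×10^-7) = 3.457×10^-3 rad.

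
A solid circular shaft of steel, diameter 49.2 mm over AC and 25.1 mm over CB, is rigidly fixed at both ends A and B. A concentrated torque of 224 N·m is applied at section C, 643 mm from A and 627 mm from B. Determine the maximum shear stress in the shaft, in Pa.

8.96e6 Pa

Compatibility: T_A·a/J_AC = T_B·b/J_CB with T_A + T_B = T₀.
J_AC = 5.75×10^-7 m⁴, J_CB = 3.90×10^-8 m⁴, so T_A = T₀·(J_AC/a)/((J_AC/a)+(J_CB/b)) = 209.5 N·m, T_B = 14.55 N·m.
τ in each portion: τ_AC = 8.96×10^6 Pa, τ_CB = 4.69×10^6 Pa; maximum is in AC.
τ_max = T_AC·r/J = 209.5·0.0246/5.75×10^-7 = 8.957×10^6 Pa.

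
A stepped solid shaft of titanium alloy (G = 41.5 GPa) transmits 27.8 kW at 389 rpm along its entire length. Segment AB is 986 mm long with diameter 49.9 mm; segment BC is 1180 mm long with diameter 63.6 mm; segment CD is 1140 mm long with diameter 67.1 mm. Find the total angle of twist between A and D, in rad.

0.0481 rad

ω = 2π·389/60 = 40.74 rad/s, so T = P/ω = 27.8×10³ / 40.74 = 682.4 N·m.
J_AB = π(0.0499)⁴/32 = 6.09×10^-7 m⁴; J_BC = π(0.0636)⁴/32 = 1.61×10^-6 m⁴; J_CD = π(0.0671)⁴/32 = 1.99×10^-6 m⁴.
θ = (T/G)·Σ L_i/J_i = (682.4/41.5×10⁹)·(0.986/6.09×10^-7 + 1.18/1.61×10^-6 + 1.14/1.99×10^-6) = 0.04814 rad.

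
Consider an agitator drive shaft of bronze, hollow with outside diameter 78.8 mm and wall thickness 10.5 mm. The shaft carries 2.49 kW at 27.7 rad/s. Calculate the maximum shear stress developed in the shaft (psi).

191 psi

ω = 27.7 rad/s, so T = P/ω = 2.49×10³ / 27.70 = 89.89 N·m.
J = π(d_o⁴ − d_i⁴)/32 = π(0.0788⁴ − 0.0578⁴)/32 = 2.690×10^-6 m⁴.
τ_max = T·r/J = 89.89 × 0.0394 / 2.690×10^-6 = 1.317×10^6 Pa.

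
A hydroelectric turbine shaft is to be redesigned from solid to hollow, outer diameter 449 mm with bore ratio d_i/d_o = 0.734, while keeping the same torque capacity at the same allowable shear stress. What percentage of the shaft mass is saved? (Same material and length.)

Equal τ_max and T ⇒ the solid shaft needs d_s³ = d_o³(1−k⁴), so d_s = 449·(1−0.734⁴)^(1/3) = 400.5 mm.
Area ratio A_h/A_s = d_o²(1−k²)/d_s² = (1−k²)/(1−k⁴)^(2/3) = 0.5797.
Mass saving = 1 − 0.5797 = 42.0 %.

42.0 %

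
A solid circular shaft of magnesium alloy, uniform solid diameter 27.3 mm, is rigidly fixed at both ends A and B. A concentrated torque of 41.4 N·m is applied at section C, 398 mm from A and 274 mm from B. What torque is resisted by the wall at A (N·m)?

16.9 N·m

With uniform GJ and both ends fixed, compatibility θ_AC = θ_CB gives T_A·a = T_B·b, together with T_A + T_B = T₀.
T_A = T₀·b/(a+b) = 41.40·274/672.0 = 16.88 N·m; T_B = 24.52 N·m.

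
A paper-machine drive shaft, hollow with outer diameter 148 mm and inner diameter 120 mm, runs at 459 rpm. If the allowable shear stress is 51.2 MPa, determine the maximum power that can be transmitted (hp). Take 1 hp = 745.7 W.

1190 hp

J = π(d_o⁴ − d_i⁴)/32 = π(0.148⁴ − 0.120⁴)/32 = 2.675×10^-5 m⁴.
T_max = τ_allow·J/r = 5.12×10^7 × 2.675×10^-5 / 0.0740 = 18500 N·m.
ω = 2π·459/60 = 48.07 rad/s, so P_max = T_max·ω = 8.895×10^5 W.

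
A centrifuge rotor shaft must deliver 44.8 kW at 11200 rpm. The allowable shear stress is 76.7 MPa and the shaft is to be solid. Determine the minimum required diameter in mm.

ω = 2π·11200/60 = 1173 rad/s, so T = P/ω = 44.8×10³ / 1173 = 38.20 N·m.
For a solid shaft τ_max = 16T/(πd³), so d = (16T/(π τ_allow))^(1/3) = (16·38.20/(π·7.67×10^7))^(1/3) = 0.01364 m.

13.6 mm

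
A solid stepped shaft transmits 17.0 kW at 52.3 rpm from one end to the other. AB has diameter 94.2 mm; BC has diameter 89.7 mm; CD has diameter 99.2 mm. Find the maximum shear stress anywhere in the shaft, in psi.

3180 psi

ω = 2π·52.3/60 = 5.477 rad/s, so T = P/ω = 17.0×10³ / 5.477 = 3104 N·m.
Under the same torque, τ_max = 16T/(πd³) is largest where d is smallest — segment BC (d = 89.7 mm).
τ_max = 16·3104/(π·(0.0897)³) = 2.190×10^7 Pa.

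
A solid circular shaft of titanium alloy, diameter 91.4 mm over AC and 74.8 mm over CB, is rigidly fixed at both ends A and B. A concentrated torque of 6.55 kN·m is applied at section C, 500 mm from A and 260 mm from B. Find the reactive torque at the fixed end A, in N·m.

Compatibility: T_A·a/J_AC = T_B·b/J_CB with T_A + T_B = T₀.
J_AC = 6.85×10^-6 m⁴, J_CB = 3.07×10^-6 m⁴, so T_A = T₀·(J_AC/a)/((J_AC/a)+(J_CB/b)) = 3517 N·m, T_B = 3033 N·m.

3520 N·m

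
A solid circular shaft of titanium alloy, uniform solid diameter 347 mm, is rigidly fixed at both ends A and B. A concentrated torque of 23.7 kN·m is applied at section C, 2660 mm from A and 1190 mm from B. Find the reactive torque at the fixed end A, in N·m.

7330 N·m

With uniform GJ and both ends fixed, compatibility θ_AC = θ_CB gives T_A·a = T_B·b, together with T_A + T_B = T₀.
T_A = T₀·b/(a+b) = 23700·1190/3850 = 7325 N·m; T_B = 16370 N·m.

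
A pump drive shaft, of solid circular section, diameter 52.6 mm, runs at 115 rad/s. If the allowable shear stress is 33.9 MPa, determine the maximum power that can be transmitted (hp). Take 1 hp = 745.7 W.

149 hp

J = πd⁴/32 = π(0.0526)⁴/32 = 7.515×10^-7 m⁴.
T_max = τ_allow·J/r = 3.39×10^7 × 7.515×10^-7 / 0.0263 = 968.7 N·m.
ω = 115 rad/s, so P_max = T_max·ω = 1.114×10^5 W.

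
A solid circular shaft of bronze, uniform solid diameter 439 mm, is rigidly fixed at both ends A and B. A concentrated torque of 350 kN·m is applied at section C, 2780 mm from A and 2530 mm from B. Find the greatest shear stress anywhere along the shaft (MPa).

With uniform GJ and both ends fixed, compatibility θ_AC = θ_CB gives T_A·a = T_B·b, together with T_A + T_B = T₀.
T_A = T₀·b/(a+b) = 350000·2530/5310 = 166800 N·m; T_B = 183200 N·m.
τ in each portion: τ_AC = 1.00×10^7 Pa, τ_CB = 1.10×10^7 Pa; maximum is in CB.
τ_max = T_CB·r/J = 183200·0.220/3.65×10^-3 = 1.103×10^7 Pa.

11.0 MPa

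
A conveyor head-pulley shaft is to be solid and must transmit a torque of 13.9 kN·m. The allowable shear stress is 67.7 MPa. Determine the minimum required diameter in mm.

101 mm

For a solid shaft τ_max = 16T/(πd³), so d = (16T/(π τ_allow))^(1/3) = (16·13900/(π·6.77×10^7))^(1/3) = 0.1015 m.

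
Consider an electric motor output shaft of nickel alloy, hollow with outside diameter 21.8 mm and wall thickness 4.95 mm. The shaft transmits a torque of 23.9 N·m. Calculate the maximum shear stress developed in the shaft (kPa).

12900 kPa

J = π(d_o⁴ − d_i⁴)/32 = π(0.0218⁴ − 0.0119⁴)/32 = 2.020×10^-8 m⁴.
τ_max = T·r/J = 23.90 × 0.0109 / 2.020×10^-8 = 1.289×10^7 Pa.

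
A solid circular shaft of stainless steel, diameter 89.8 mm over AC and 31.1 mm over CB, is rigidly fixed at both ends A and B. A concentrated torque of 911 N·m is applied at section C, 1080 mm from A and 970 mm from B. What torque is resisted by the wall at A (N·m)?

897 N·m

Compatibility: T_A·a/J_AC = T_B·b/J_CB with T_A + T_B = T₀.
J_AC = 6.38×10^-6 m⁴, J_CB = 9.18×10^-8 m⁴, so T_A = T₀·(J_AC/a)/((J_AC/a)+(J_CB/b)) = 896.6 N·m, T_B = 14.36 N·m.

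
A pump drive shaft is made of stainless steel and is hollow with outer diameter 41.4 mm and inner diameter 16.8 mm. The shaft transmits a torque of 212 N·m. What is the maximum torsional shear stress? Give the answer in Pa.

J = π(d_o⁴ − d_i⁴)/32 = π(0.0414⁴ − 0.0168⁴)/32 = 2.806×10^-7 m⁴.
τ_max = T·r/J = 212.0 × 0.0207 / 2.806×10^-7 = 1.564×10^7 Pa.

1.56e7 Pa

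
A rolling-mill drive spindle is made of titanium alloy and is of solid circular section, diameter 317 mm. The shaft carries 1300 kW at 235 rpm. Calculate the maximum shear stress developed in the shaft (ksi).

1.22 ksi

ω = 2π·235/60 = 24.61 rad/s, so T = P/ω = 1300×10³ / 24.61 = 52830 N·m.
J = πd⁴/32 = π(0.317)⁴/32 = 9.914×10^-4 m⁴.
τ_max = T·r/J = 52830 × 0.159 / 9.914×10^-4 = 8.446×10^6 Pa.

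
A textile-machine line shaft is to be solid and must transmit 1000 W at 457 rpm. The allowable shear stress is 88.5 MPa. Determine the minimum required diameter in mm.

10.6 mm

ω = 2π·457/60 = 47.86 rad/s, so T = P/ω = 1000 / 47.86 = 20.90 N·m.
For a solid shaft τ_max = 16T/(πd³), so d = (16T/(π τ_allow))^(1/3) = (16·20.90/(π·8.85×10^7))^(1/3) = 0.01063 m.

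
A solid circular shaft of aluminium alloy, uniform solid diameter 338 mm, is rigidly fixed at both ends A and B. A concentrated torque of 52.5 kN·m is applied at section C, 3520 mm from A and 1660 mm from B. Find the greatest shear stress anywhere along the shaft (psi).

682 psi

With uniform GJ and both ends fixed, compatibility θ_AC = θ_CB gives T_A·a = T_B·b, together with T_A + T_B = T₀.
T_A = T₀·b/(a+b) = 52500·1660/5180 = 16820 N·m; T_B = 35680 N·m.
τ in each portion: τ_AC = 2.22×10^6 Pa, τ_CB = 4.71×10^6 Pa; maximum is in CB.
τ_max = T_CB·r/J = 35680·0.169/1.28×10^-3 = 4.705×10^6 Pa.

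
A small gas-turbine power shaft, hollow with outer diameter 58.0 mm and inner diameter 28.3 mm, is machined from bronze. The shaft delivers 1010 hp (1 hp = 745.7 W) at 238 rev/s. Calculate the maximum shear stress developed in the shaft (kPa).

ω = 2π·238 = 1495 rad/s, so T = P/ω = 1010×745.7 / 1495 = 503.6 N·m.
J = π(d_o⁴ − d_i⁴)/32 = π(0.0580⁴ − 0.0283⁴)/32 = 1.048×10^-6 m⁴.
τ_max = T·r/J = 503.6 × 0.0290 / 1.048×10^-6 = 1.394×10^7 Pa.

13900 kPa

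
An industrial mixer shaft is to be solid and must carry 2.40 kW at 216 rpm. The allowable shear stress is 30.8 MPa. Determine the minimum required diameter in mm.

26.0 mm

ω = 2π·216/60 = 22.62 rad/s, so T = P/ω = 2.40×10³ / 22.62 = 106.1 N·m.
For a solid shaft τ_max = 16T/(πd³), so d = (16T/(π τ_allow))^(1/3) = (16·106.1/(π·3.08×10^7))^(1/3) = 0.02598 m.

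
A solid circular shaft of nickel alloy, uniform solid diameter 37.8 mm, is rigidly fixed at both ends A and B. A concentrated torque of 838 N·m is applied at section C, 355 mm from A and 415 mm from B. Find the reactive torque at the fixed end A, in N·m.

452 N·m

With uniform GJ and both ends fixed, compatibility θ_AC = θ_CB gives T_A·a = T_B·b, together with T_A + T_B = T₀.
T_A = T₀·b/(a+b) = 838.0·415/770.0 = 451.6 N·m; T_B = 386.4 N·m.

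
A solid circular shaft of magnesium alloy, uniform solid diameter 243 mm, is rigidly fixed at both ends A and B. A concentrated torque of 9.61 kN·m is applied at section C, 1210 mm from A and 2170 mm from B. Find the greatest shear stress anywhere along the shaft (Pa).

With uniform GJ and both ends fixed, compatibility θ_AC = θ_CB gives T_A·a = T_B·b, together with T_A + T_B = T₀.
T_A = T₀·b/(a+b) = 9610·2170/3380 = 6170 N·m; T_B = 3440 N·m.
τ in each portion: τ_AC = 2.19×10^6 Pa, τ_CB = 1.22×10^6 Pa; maximum is in AC.
τ_max = T_AC·r/J = 6170·0.121/3.42×10^-4 = 2.190×10^6 Pa.

2.19e6 Pa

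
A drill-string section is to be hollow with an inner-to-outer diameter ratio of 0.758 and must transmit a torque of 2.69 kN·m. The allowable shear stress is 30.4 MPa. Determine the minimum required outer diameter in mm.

For a hollow shaft with d_i/d_o = 0.758: τ_max = 16T/(π d_o³ (1−k⁴)), so d_o = [16T/(π τ_allow (1−k⁴))]^(1/3) = [16·2690/(π·3.04×10^7·0.6699)]^(1/3) = 0.08762 m.

87.6 mm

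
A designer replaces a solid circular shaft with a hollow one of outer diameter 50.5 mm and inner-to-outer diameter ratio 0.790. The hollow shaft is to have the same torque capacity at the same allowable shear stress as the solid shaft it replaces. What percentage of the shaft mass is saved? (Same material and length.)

47.8 %

Equal τ_max and T ⇒ the solid shaft needs d_s³ = d_o³(1−k⁴), so d_s = 50.5·(1−0.790⁴)^(1/3) = 42.84 mm.
Area ratio A_h/A_s = d_o²(1−k²)/d_s² = (1−k²)/(1−k⁴)^(2/3) = 0.5223.
Mass saving = 1 − 0.5223 = 47.8 %.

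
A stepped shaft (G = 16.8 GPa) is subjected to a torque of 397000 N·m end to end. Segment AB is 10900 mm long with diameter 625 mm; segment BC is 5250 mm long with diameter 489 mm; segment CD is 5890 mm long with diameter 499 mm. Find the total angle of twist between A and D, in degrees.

3.56°

J_AB = π(0.625)⁴/32 = 0.0150 m⁴; J_BC = π(0.489)⁴/32 = 5.61×10^-3 m⁴; J_CD = π(0.499)⁴/32 = 6.09×10^-3 m⁴.
θ = (T/G)·Σ L_i/J_i = (397000/16.8×10⁹)·(10.9/0.0150 + 5.25/5.61×10^-3 + 5.89/6.09×10^-3) = 0.06216 rad.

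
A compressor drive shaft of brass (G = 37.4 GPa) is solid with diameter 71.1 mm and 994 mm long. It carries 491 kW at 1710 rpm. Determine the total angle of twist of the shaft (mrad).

29.0 mrad

ω = 2π·1710/60 = 179.1 rad/s, so T = P/ω = 491×10³ / 179.1 = 2742 N·m.
J = πd⁴/32 = π(0.0711)⁴/32 = 2.509×10^-6 m⁴.
θ = T·L/(G·J) = 2742 × 0.994 / (37.4×10⁹ × 2.509×10^-6) = 0.02905 rad.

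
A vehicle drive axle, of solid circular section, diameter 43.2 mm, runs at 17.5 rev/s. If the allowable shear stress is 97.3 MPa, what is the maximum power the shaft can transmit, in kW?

J = πd⁴/32 = π(0.0432)⁴/32 = 3.419×10^-7 m⁴.
T_max = τ_allow·J/r = 9.73×10^7 × 3.419×10^-7 / 0.0216 = 1540 N·m.
ω = 2π·17.5 = 110.0 rad/s, so P_max = T_max·ω = 1.694×10^5 W.

169 kW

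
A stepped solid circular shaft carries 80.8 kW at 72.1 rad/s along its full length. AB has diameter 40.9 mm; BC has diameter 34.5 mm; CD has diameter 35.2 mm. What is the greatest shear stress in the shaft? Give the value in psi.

20200 psi

ω = 72.1 rad/s, so T = P/ω = 80.8×10³ / 72.10 = 1121 N·m.
Under the same torque, τ_max = 16T/(πd³) is largest where d is smallest — segment BC (d = 34.5 mm).
τ_max = 16·1121/(π·(0.0345)³) = 1.390×10^8 Pa.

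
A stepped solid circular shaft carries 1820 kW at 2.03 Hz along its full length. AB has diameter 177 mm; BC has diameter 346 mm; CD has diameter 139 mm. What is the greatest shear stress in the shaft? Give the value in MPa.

ω = 2π·2.03 = 12.75 rad/s, so T = P/ω = 1820×10³ / 12.75 = 142700 N·m.
Under the same torque, τ_max = 16T/(πd³) is largest where d is smallest — segment CD (d = 139 mm).
τ_max = 16·142700/(π·(0.139)³) = 2.706×10^8 Pa.

271 MPa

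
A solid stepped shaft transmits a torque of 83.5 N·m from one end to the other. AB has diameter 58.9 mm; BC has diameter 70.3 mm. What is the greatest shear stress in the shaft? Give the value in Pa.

Under the same torque, τ_max = 16T/(πd³) is largest where d is smallest — segment AB (d = 58.9 mm).
τ_max = 16·83.50/(π·(0.0589)³) = 2.081×10^6 Pa.

2.08e6 Pa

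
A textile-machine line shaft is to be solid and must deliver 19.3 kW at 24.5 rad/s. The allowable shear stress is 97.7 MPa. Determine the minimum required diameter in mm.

34.5 mm

ω = 24.5 rad/s, so T = P/ω = 19.3×10³ / 24.50 = 787.8 N·m.
For a solid shaft τ_max = 16T/(πd³), so d = (16T/(π τ_allow))^(1/3) = (16·787.8/(π·9.77×10^7))^(1/3) = 0.03450 m.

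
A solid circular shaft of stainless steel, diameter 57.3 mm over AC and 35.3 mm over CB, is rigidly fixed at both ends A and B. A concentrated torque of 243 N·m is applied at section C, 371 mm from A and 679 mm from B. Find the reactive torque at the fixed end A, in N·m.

Compatibility: T_A·a/J_AC = T_B·b/J_CB with T_A + T_B = T₀.
J_AC = 1.06×10^-6 m⁴, J_CB = 1.52×10^-7 m⁴, so T_A = T₀·(J_AC/a)/((J_AC/a)+(J_CB/b)) = 225.3 N·m, T_B = 17.73 N·m.

225 N·m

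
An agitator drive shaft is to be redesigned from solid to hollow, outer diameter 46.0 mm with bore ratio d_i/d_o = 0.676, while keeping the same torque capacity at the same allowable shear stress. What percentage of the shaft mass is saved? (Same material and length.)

Equal τ_max and T ⇒ the solid shaft needs d_s³ = d_o³(1−k⁴), so d_s = 46.0·(1−0.676⁴)^(1/3) = 42.54 mm.
Area ratio A_h/A_s = d_o²(1−k²)/d_s² = (1−k²)/(1−k⁴)^(2/3) = 0.6348.
Mass saving = 1 − 0.6348 = 36.5 %.

36.5 %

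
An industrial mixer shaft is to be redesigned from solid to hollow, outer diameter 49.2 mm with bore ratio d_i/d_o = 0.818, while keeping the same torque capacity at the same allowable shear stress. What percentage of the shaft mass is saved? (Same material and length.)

50.8 %

Equal τ_max and T ⇒ the solid shaft needs d_s³ = d_o³(1−k⁴), so d_s = 49.2·(1−0.818⁴)^(1/3) = 40.37 mm.
Area ratio A_h/A_s = d_o²(1−k²)/d_s² = (1−k²)/(1−k⁴)^(2/3) = 0.4915.
Mass saving = 1 − 0.4915 = 50.8 %.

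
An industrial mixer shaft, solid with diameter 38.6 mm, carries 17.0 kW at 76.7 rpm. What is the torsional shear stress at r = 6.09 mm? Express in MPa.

ω = 2π·76.7/60 = 8.032 rad/s, so T = P/ω = 17.0×10³ / 8.032 = 2117 N·m.
J = πd⁴/32 = π(0.0386)⁴/32 = 2.179×10^-7 m⁴.
Shear stress varies linearly with radius: τ = T·r/J = 2117 × 0.00609 / 2.179×10^-7 = 5.914×10^7 Pa.

59.1 MPa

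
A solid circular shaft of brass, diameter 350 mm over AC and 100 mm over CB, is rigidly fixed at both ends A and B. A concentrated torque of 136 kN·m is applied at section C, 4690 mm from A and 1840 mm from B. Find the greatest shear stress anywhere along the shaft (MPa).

15.9 MPa

Compatibility: T_A·a/J_AC = T_B·b/J_CB with T_A + T_B = T₀.
J_AC = 1.47×10^-3 m⁴, J_CB = 9.82×10^-6 m⁴, so T_A = T₀·(J_AC/a)/((J_AC/a)+(J_CB/b)) = 133700 N·m, T_B = 2271 N·m.
τ in each portion: τ_AC = 1.59×10^7 Pa, τ_CB = 1.16×10^7 Pa; maximum is in AC.
τ_max = T_AC·r/J = 133700·0.175/1.47×10^-3 = 1.589×10^7 Pa.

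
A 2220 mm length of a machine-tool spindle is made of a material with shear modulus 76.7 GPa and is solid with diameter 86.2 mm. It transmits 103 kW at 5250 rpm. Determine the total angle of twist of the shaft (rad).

ω = 2π·5250/60 = 549.8 rad/s, so T = P/ω = 103×10³ / 549.8 = 187.3 N·m.
J = πd⁴/32 = π(0.0862)⁴/32 = 5.420×10^-6 m⁴.
θ = T·L/(G·J) = 187.3 × 2.22 / (76.7×10⁹ × 5.420×10^-6) = 1.000×10^-3 rad.

0.00100 rad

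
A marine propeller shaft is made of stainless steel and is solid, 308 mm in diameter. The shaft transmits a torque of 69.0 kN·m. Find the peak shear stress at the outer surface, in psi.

1740 psi

J = πd⁴/32 = π(0.308)⁴/32 = 8.835×10^-4 m⁴.
τ_max = T·r/J = 69000 × 0.154 / 8.835×10^-4 = 1.203×10^7 Pa.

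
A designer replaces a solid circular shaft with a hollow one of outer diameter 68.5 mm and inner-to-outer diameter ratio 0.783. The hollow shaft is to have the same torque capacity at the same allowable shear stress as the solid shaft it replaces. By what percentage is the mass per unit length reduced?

Equal τ_max and T ⇒ the solid shaft needs d_s³ = d_o³(1−k⁴), so d_s = 68.5·(1−0.783⁴)^(1/3) = 58.54 mm.
Area ratio A_h/A_s = d_o²(1−k²)/d_s² = (1−k²)/(1−k⁴)^(2/3) = 0.5298.
Mass saving = 1 − 0.5298 = 47.0 %.

47.0 %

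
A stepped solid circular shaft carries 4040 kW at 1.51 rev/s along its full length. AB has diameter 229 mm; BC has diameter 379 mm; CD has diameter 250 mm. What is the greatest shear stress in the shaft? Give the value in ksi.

26.2 ksi

ω = 2π·1.51 = 9.488 rad/s, so T = P/ω = 4040×10³ / 9.488 = 425800 N·m.
Under the same torque, τ_max = 16T/(πd³) is largest where d is smallest — segment AB (d = 229 mm).
τ_max = 16·425800/(π·(0.229)³) = 1.806×10^8 Pa.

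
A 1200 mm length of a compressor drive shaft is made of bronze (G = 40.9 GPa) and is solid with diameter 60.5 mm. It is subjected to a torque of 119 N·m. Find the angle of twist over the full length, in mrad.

J = πd⁴/32 = π(0.0605)⁴/32 = 1.315×10^-6 m⁴.
θ = T·L/(G·J) = 119.0 × 1.20 / (40.9×10⁹ × 1.315×10^-6) = 2.655×10^-3 rad.

2.65 mrad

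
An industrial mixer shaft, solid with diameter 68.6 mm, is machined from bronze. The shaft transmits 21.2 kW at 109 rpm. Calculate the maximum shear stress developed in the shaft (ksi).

ω = 2π·109/60 = 11.41 rad/s, so T = P/ω = 21.2×10³ / 11.41 = 1857 N·m.
J = πd⁴/32 = π(0.0686)⁴/32 = 2.174×10^-6 m⁴.
τ_max = T·r/J = 1857 × 0.0343 / 2.174×10^-6 = 2.930×10^7 Pa.

4.25 ksi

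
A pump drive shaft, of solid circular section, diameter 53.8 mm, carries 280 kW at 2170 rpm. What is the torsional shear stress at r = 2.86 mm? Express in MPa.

4.28 MPa

ω = 2π·2170/60 = 227.2 rad/s, so T = P/ω = 280×10³ / 227.2 = 1232 N·m.
J = πd⁴/32 = π(0.0538)⁴/32 = 8.225×10^-7 m⁴.
Shear stress varies linearly with radius: τ = T·r/J = 1232 × 0.00286 / 8.225×10^-7 = 4.285×10^6 Pa.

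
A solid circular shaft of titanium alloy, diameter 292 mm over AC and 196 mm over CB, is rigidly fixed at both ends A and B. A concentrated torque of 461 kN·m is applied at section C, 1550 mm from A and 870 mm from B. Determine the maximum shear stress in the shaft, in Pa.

8.28e7 Pa

Compatibility: T_A·a/J_AC = T_B·b/J_CB with T_A + T_B = T₀.
J_AC = 7.14×10^-4 m⁴, J_CB = 1.45×10^-4 m⁴, so T_A = T₀·(J_AC/a)/((J_AC/a)+(J_CB/b)) = 338600 N·m, T_B = 122400 N·m.
τ in each portion: τ_AC = 6.93×10^7 Pa, τ_CB = 8.28×10^7 Pa; maximum is in CB.
τ_max = T_CB·r/J = 122400·0.0980/1.45×10^-4 = 8.282×10^7 Pa.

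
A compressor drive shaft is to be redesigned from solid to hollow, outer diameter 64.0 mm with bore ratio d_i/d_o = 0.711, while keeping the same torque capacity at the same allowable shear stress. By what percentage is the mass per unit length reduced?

Equal τ_max and T ⇒ the solid shaft needs d_s³ = d_o³(1−k⁴), so d_s = 64.0·(1−0.711⁴)^(1/3) = 58.00 mm.
Area ratio A_h/A_s = d_o²(1−k²)/d_s² = (1−k²)/(1−k⁴)^(2/3) = 0.6020.
Mass saving = 1 − 0.6020 = 39.8 %.

39.8 %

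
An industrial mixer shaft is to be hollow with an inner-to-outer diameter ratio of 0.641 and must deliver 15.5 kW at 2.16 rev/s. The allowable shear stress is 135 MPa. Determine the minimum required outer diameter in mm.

37.3 mm

ω = 2π·2.16 = 13.57 rad/s, so T = P/ω = 15.5×10³ / 13.57 = 1142 N·m.
For a hollow shaft with d_i/d_o = 0.641: τ_max = 16T/(π d_o³ (1−k⁴)), so d_o = [16T/(π τ_allow (1−k⁴))]^(1/3) = [16·1142/(π·1.35×10^8·0.8312)]^(1/3) = 0.03729 m.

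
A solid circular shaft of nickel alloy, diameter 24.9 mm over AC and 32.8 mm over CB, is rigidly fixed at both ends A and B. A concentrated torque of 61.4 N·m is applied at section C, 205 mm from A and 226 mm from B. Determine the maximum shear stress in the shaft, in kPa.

Compatibility: T_A·a/J_AC = T_B·b/J_CB with T_A + T_B = T₀.
J_AC = 3.77×10^-8 m⁴, J_CB = 1.14×10^-7 m⁴, so T_A = T₀·(J_AC/a)/((J_AC/a)+(J_CB/b)) = 16.46 N·m, T_B = 44.94 N·m.
τ in each portion: τ_AC = 5.43×10^6 Pa, τ_CB = 6.49×10^6 Pa; maximum is in CB.
τ_max = T_CB·r/J = 44.94·0.0164/1.14×10^-7 = 6.487×10^6 Pa.

6490 kPa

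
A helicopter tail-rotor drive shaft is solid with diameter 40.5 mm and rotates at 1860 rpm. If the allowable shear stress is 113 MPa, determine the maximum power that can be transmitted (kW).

J = πd⁴/32 = π(0.0405)⁴/32 = 2.641×10^-7 m⁴.
T_max = τ_allow·J/r = 1.13×10^8 × 2.641×10^-7 / 0.0203 = 1474 N·m.
ω = 2π·1860/60 = 194.8 rad/s, so P_max = T_max·ω = 2.871×10^5 W.

287 kW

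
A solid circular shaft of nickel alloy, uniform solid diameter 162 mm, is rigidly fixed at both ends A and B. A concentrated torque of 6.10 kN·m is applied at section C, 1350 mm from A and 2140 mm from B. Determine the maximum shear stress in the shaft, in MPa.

With uniform GJ and both ends fixed, compatibility θ_AC = θ_CB gives T_A·a = T_B·b, together with T_A + T_B = T₀.
T_A = T₀·b/(a+b) = 6100·2140/3490 = 3740 N·m; T_B = 2360 N·m.
τ in each portion: τ_AC = 4.48×10^6 Pa, τ_CB = 2.83×10^6 Pa; maximum is in AC.
τ_max = T_AC·r/J = 3740·0.0810/6.76×10^-5 = 4.481×10^6 Pa.

4.48 MPa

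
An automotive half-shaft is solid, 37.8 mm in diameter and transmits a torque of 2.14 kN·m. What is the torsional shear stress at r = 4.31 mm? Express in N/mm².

46.0 N/mm²

J = πd⁴/32 = π(0.0378)⁴/32 = 2.004×10^-7 m⁴.
Shear stress varies linearly with radius: τ = T·r/J = 2140 × 0.00431 / 2.004×10^-7 = 4.602×10^7 Pa.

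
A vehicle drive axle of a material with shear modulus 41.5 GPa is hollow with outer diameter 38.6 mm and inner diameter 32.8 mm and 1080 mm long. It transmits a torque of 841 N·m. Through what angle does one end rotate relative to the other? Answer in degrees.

12.0°

J = π(d_o⁴ − d_i⁴)/32 = π(0.0386⁴ − 0.0328⁴)/32 = 1.043×10^-7 m⁴.
θ = T·L/(G·J) = 841.0 × 1.08 / (41.5×10⁹ × 1.043×10^-7) = 0.2098 rad.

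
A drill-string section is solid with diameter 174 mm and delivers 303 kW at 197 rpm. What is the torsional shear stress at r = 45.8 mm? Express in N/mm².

ω = 2π·197/60 = 20.63 rad/s, so T = P/ω = 303×10³ / 20.63 = 14690 N·m.
J = πd⁴/32 = π(0.174)⁴/32 = 8.999×10^-5 m⁴.
Shear stress varies linearly with radius: τ = T·r/J = 14690 × 0.0458 / 8.999×10^-5 = 7.475×10^6 Pa.

7.48 N/mm²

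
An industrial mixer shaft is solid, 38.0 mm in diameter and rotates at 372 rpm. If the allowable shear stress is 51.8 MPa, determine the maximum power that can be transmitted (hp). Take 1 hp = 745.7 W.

J = πd⁴/32 = π(0.0380)⁴/32 = 2.047×10^-7 m⁴.
T_max = τ_allow·J/r = 5.18×10^7 × 2.047×10^-7 / 0.0190 = 558.1 N·m.
ω = 2π·372/60 = 38.96 rad/s, so P_max = T_max·ω = 2.174×10^4 W.

29.2 hp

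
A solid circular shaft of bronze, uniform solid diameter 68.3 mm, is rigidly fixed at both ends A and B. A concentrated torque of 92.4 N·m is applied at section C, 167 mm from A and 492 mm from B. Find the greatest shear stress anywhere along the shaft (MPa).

With uniform GJ and both ends fixed, compatibility θ_AC = θ_CB gives T_A·a = T_B·b, together with T_A + T_B = T₀.
T_A = T₀·b/(a+b) = 92.40·492/659.0 = 68.98 N·m; T_B = 23.42 N·m.
τ in each portion: τ_AC = 1.10×10^6 Pa, τ_CB = 3.74×10^5 Pa; maximum is in AC.
τ_max = T_AC·r/J = 68.98·0.0341/2.14×10^-6 = 1.103×10^6 Pa.

1.10 MPa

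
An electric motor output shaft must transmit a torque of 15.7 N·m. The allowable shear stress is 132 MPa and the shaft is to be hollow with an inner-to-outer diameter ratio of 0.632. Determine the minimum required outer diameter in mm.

For a hollow shaft with d_i/d_o = 0.632: τ_max = 16T/(π d_o³ (1−k⁴)), so d_o = [16T/(π τ_allow (1−k⁴))]^(1/3) = [16·15.70/(π·1.32×10^8·0.8405)]^(1/3) = 0.008966 m.

8.97 mm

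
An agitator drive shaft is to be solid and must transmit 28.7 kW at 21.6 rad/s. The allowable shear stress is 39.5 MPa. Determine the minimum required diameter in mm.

ω = 21.6 rad/s, so T = P/ω = 28.7×10³ / 21.60 = 1329 N·m.
For a solid shaft τ_max = 16T/(πd³), so d = (16T/(π τ_allow))^(1/3) = (16·1329/(π·3.95×10^7))^(1/3) = 0.05554 m.

55.5 mm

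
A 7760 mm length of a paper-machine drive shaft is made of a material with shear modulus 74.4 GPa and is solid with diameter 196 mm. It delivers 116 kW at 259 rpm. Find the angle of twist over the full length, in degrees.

0.176°

ω = 2π·259/60 = 27.12 rad/s, so T = P/ω = 116×10³ / 27.12 = 4277 N·m.
J = πd⁴/32 = π(0.196)⁴/32 = 1.449×10^-4 m⁴.
θ = T·L/(G·J) = 4277 × 7.76 / (74.4×10⁹ × 1.449×10^-4) = 3.079×10^-3 rad.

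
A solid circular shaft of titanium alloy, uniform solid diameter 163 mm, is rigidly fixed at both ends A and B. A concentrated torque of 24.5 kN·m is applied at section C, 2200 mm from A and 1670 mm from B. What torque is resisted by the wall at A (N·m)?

With uniform GJ and both ends fixed, compatibility θ_AC = θ_CB gives T_A·a = T_B·b, together with T_A + T_B = T₀.
T_A = T₀·b/(a+b) = 24500·1670/3870 = 10570 N·m; T_B = 13930 N·m.

10600 N·m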